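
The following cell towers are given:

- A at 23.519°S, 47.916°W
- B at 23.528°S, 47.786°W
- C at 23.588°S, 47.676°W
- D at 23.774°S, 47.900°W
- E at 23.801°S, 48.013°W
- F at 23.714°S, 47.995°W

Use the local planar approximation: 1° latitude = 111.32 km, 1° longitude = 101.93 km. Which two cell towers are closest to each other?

Pairwise distances:
A–B: √((-0.009·111.32)² + (0.130·101.93)²) = √(1.00376 + 175.58635) = 13.289 km
A–C: √((-0.069·111.32)² + (0.240·101.93)²) = √(58.99899 + 598.44815) = 25.641 km
A–D: √((-0.255·111.32)² + (0.016·101.93)²) = √(805.79906 + 2.65977) = 28.433 km
A–E: √((-0.282·111.32)² + (-0.097·101.93)²) = √(985.47273 + 97.75692) = 32.912 km
A–F: √((-0.195·111.32)² + (-0.079·101.93)²) = √(471.21121 + 64.84227) = 23.153 km
B–C: √((-0.060·111.32)² + (0.110·101.93)²) = √(44.61171 + 125.71567) = 13.051 km
B–D: √((-0.246·111.32)² + (-0.114·101.93)²) = √(749.92289 + 135.02486) = 29.748 km
B–E: √((-0.273·111.32)² + (-0.227·101.93)²) = √(923.57398 + 535.37213) = 38.196 km
B–F: √((-0.186·111.32)² + (-0.209·101.93)²) = √(428.71856 + 453.83357) = 29.708 km
C–D: √((-0.186·111.32)² + (-0.224·101.93)²) = √(428.71856 + 521.31484) = 30.823 km
C–E: √((-0.213·111.32)² + (-0.337·101.93)²) = √(562.21911 + 1179.95067) = 41.739 km
C–F: √((-0.126·111.32)² + (-0.319·101.93)²) = √(196.73765 + 1057.26880) = 35.412 km
D–E: √((-0.027·111.32)² + (-0.113·101.93)²) = √(9.03387 + 132.66640) = 11.904 km
D–F: √((0.060·111.32)² + (-0.095·101.93)²) = √(44.61171 + 93.76727) = 11.763 km
E–F: √((0.087·111.32)² + (0.018·101.93)²) = √(93.79613 + 3.36627) = 9.857 km
Closest pair: E–F at 9.857 km.

E and F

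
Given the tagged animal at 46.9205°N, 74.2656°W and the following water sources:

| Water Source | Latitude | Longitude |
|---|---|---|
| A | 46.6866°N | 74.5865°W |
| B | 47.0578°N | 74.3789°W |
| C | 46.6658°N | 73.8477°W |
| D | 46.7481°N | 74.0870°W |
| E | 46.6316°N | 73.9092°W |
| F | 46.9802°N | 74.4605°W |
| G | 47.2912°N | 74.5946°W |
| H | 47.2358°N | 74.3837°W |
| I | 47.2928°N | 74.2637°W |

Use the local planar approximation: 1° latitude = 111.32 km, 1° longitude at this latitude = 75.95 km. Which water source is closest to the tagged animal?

F

Distances from 46.9205°N, 74.2656°W:
A: √((-0.2339·111.32)² + (-0.3209·75.95)²) = √(677.964321 + 594.011688) = 35.6648 km
B: √((0.1373·111.32)² + (-0.1133·75.95)²) = √(233.607870 + 74.048348) = 17.5401 km
C: √((-0.2547·111.32)² + (0.4179·75.95)²) = √(803.904177 + 1007.396178) = 42.5594 km
D: √((-0.1724·111.32)² + (0.1786·75.95)²) = √(368.316282 + 184.000272) = 23.5014 km
E: √((-0.2889·111.32)² + (0.3564·75.95)²) = √(1034.287983 + 732.708023) = 42.0357 km
F: √((0.0597·111.32)² + (-0.1949·75.95)²) = √(44.166711 + 219.118595) = 16.2261 km
G: √((0.3707·111.32)² + (-0.3290·75.95)²) = √(1702.909496 + 624.377655) = 48.2420 km
H: √((0.3153·111.32)² + (-0.1181·75.95)²) = √(1231.953560 + 80.455428) = 36.2272 km
I: √((0.3723·111.32)² + (0.0019·75.95)²) = √(1717.641275 + 0.020824) = 41.4447 km
Minimum: F at 16.2261 km.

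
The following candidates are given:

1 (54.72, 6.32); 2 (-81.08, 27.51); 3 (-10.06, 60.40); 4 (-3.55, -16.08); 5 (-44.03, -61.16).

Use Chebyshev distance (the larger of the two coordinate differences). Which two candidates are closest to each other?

4 and 5

Pairwise distances:
1–2: max(|-135.80|, |21.19|) = 135.80
1–3: max(|-64.78|, |54.08|) = 64.78
1–4: max(|-58.27|, |-22.40|) = 58.27
1–5: max(|-98.75|, |-67.48|) = 98.75
2–3: max(|71.02|, |32.89|) = 71.02
2–4: max(|77.53|, |-43.59|) = 77.53
2–5: max(|37.05|, |-88.67|) = 88.67
3–4: max(|6.51|, |-76.48|) = 76.48
3–5: max(|-33.97|, |-121.56|) = 121.56
4–5: max(|-40.48|, |-45.08|) = 45.08
Closest pair: 4–5 at 45.08.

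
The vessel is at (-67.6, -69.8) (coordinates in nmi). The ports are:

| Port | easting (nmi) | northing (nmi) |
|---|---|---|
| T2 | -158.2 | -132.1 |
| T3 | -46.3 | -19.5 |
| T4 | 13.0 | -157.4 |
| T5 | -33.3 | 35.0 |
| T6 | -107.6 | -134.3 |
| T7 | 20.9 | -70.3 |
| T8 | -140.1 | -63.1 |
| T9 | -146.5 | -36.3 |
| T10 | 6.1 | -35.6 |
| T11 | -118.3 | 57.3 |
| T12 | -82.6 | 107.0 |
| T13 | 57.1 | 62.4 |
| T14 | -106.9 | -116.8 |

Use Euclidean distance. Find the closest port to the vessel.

T3

Distances from (-67.6, -69.8):
T2: 110.0 nmi
T3: 54.6 nmi
T4: 119.0 nmi
T5: 110.3 nmi
T6: 75.9 nmi
T7: 88.5 nmi
T8: 72.8 nmi
T9: 85.7 nmi
T10: 81.2 nmi
T11: 136.8 nmi
T12: 177.4 nmi
T13: 181.7 nmi
T14: 61.3 nmi
Minimum: T3 at 54.6 nmi.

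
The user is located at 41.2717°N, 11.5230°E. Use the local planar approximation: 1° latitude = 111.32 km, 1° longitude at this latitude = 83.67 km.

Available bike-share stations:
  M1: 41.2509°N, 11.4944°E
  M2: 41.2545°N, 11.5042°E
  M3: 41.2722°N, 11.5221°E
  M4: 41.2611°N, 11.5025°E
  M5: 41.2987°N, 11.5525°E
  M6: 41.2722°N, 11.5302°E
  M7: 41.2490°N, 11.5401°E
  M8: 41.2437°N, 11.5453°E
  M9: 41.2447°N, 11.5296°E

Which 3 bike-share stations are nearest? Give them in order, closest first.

Distances from 41.2717°N, 11.5230°E:
M1: 3.3298 km
M2: 2.4780 km
M3: 0.0936 km
M4: 2.0819 km
M5: 3.8892 km
M6: 0.6050 km
M7: 2.9039 km
M8: 3.6327 km
M9: 3.0559 km
Sorted: M3 (0.0936 km) < M6 (0.6050 km) < M4 (2.0819 km) < M2 (2.4780 km) < M7 (2.9039 km) < …

M3, M6, M4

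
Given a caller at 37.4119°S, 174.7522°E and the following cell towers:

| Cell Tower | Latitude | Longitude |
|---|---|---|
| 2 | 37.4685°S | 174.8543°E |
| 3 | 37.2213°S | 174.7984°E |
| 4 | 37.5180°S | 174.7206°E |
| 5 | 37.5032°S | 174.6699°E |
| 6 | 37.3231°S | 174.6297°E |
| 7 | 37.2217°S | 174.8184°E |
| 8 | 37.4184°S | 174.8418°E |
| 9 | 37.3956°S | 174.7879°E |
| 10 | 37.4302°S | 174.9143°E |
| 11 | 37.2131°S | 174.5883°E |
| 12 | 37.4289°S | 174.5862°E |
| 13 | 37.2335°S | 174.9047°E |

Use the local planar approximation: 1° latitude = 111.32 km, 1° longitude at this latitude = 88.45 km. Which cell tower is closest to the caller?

Distances from 37.4119°S, 174.7522°E:
2: 11.0115 km
3: 21.6075 km
4: 12.1373 km
5: 12.5015 km
6: 14.6669 km
7: 21.9678 km
8: 7.9581 km
9: 3.6419 km
10: 14.4817 km
11: 26.4559 km
12: 14.8042 km
13: 24.0071 km
Minimum: 9 at 3.6419 km.

9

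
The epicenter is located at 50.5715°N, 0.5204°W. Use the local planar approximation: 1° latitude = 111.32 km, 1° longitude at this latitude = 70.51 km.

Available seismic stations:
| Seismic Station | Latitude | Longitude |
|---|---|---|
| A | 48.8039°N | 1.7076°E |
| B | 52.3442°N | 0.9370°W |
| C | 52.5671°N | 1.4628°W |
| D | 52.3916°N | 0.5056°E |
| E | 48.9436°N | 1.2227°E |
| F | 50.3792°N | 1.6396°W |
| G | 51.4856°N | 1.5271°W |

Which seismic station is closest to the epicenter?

F

Distances from 50.5715°N, 0.5204°W:
A: 251.7883 km
B: 199.5112 km
C: 231.8752 km
D: 215.1413 km
E: 218.9653 km
F: 81.7667 km
G: 124.0690 km
Minimum: F at 81.7667 km.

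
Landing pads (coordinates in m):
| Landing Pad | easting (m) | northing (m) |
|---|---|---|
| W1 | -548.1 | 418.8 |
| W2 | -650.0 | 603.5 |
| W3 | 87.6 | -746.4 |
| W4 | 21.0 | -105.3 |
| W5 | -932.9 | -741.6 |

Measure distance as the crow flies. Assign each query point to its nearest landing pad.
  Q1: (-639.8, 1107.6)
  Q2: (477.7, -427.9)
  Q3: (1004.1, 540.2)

Q1→W2; Q2→W3; Q3→W4

Q1 at (-639.8, 1107.6):
  W1: 694.9 m
  W2: 504.2 m
  W3: 1991.6 m
  W4: 1381.2 m
  W5: 1872.3 m
  → nearest: W2 (504.2 m)
Q2 at (477.7, -427.9):
  W1: 1330.1 m
  W2: 1528.2 m
  W3: 503.6 m
  W4: 559.1 m
  W5: 1445.1 m
  → nearest: W3 (503.6 m)
Q3 at (1004.1, 540.2):
  W1: 1556.9 m
  W2: 1655.3 m
  W3: 1579.7 m
  W4: 1176.1 m
  W5: 2322.7 m
  → nearest: W4 (1176.1 m)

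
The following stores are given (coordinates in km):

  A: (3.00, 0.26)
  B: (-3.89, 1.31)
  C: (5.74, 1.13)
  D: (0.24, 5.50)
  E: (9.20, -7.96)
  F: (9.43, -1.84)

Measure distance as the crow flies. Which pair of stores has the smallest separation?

Pairwise distances:
A–B: √((-6.89)² + (1.05)²) = √(47.4721 + 1.1025) = 6.97 km
A–C: √((2.74)² + (0.87)²) = √(7.5076 + 0.7569) = 2.87 km
A–D: √((-2.76)² + (5.24)²) = √(7.6176 + 27.4576) = 5.92 km
A–E: √((6.20)² + (-8.22)²) = √(38.4400 + 67.5684) = 10.30 km
A–F: √((6.43)² + (-2.10)²) = √(41.3449 + 4.4100) = 6.76 km
B–C: √((9.63)² + (-0.18)²) = √(92.7369 + 0.0324) = 9.63 km
B–D: √((4.13)² + (4.19)²) = √(17.0569 + 17.5561) = 5.88 km
B–E: √((13.09)² + (-9.27)²) = √(171.3481 + 85.9329) = 16.04 km
B–F: √((13.32)² + (-3.15)²) = √(177.4224 + 9.9225) = 13.69 km
C–D: √((-5.50)² + (4.37)²) = √(30.2500 + 19.0969) = 7.02 km
C–E: √((3.46)² + (-9.09)²) = √(11.9716 + 82.6281) = 9.73 km
C–F: √((3.69)² + (-2.97)²) = √(13.6161 + 8.8209) = 4.74 km
D–E: √((8.96)² + (-13.46)²) = √(80.2816 + 181.1716) = 16.17 km
D–F: √((9.19)² + (-7.34)²) = √(84.4561 + 53.8756) = 11.76 km
E–F: √((0.23)² + (6.12)²) = √(0.0529 + 37.4544) = 6.12 km
Closest pair: A–C at 2.87 km.

A and C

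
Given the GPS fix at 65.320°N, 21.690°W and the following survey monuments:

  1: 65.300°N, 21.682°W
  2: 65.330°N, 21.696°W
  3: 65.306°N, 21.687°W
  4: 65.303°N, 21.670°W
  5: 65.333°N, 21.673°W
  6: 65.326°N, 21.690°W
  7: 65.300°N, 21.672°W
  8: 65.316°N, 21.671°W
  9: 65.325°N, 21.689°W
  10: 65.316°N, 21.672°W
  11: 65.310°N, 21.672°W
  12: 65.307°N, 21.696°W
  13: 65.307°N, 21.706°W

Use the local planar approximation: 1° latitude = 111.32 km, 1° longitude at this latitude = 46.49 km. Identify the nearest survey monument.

9

Distances from 65.320°N, 21.690°W:
1: √((-0.020·111.32)² + (0.008·46.49)²) = √(4.95686 + 0.13832) = 2.257 km
2: √((0.010·111.32)² + (-0.006·46.49)²) = √(1.23921 + 0.07781) = 1.148 km
3: √((-0.014·111.32)² + (0.003·46.49)²) = √(2.42886 + 0.01945) = 1.565 km
4: √((-0.017·111.32)² + (0.020·46.49)²) = √(3.58133 + 0.86453) = 2.109 km
5: √((0.013·111.32)² + (0.017·46.49)²) = √(2.09427 + 0.62462) = 1.649 km
6: √((0.006·111.32)² + (0.000·46.49)²) = √(0.44612 + 0.00000) = 0.668 km
7: √((-0.020·111.32)² + (0.018·46.49)²) = √(4.95686 + 0.70027) = 2.378 km
8: √((-0.004·111.32)² + (0.019·46.49)²) = √(0.19827 + 0.78024) = 0.989 km
9: √((0.005·111.32)² + (0.001·46.49)²) = √(0.30980 + 0.00216) = 0.559 km
10: √((-0.004·111.32)² + (0.018·46.49)²) = √(0.19827 + 0.70027) = 0.948 km
11: √((-0.010·111.32)² + (0.018·46.49)²) = √(1.23921 + 0.70027) = 1.393 km
12: √((-0.013·111.32)² + (-0.006·46.49)²) = √(2.09427 + 0.07781) = 1.474 km
13: √((-0.013·111.32)² + (-0.016·46.49)²) = √(2.09427 + 0.55330) = 1.627 km
Minimum: 9 at 0.559 km.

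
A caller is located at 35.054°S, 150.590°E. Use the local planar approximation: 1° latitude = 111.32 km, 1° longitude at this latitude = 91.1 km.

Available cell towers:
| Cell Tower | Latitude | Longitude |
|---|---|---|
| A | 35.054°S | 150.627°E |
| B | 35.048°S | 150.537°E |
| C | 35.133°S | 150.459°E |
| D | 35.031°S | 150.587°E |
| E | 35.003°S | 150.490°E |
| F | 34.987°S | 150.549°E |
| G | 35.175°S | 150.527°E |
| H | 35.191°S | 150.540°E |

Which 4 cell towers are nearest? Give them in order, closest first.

Distances from 35.054°S, 150.590°E:
A: 3.371 km
B: 4.874 km
C: 14.824 km
D: 2.575 km
E: 10.734 km
F: 8.341 km
G: 14.641 km
H: 15.917 km
Sorted: D (2.575 km) < A (3.371 km) < B (4.874 km) < F (8.341 km) < E (10.734 km) < G (14.641 km) < …

D, A, B, F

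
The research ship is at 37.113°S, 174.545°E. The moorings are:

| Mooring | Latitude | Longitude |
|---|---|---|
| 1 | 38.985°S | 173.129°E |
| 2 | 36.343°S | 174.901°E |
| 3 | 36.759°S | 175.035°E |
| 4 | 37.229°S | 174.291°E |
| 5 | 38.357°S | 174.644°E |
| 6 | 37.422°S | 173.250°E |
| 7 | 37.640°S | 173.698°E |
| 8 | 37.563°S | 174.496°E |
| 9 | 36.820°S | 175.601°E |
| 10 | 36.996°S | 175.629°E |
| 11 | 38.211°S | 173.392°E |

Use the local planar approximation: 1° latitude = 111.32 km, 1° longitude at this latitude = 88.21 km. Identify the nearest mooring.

Distances from 37.113°S, 174.545°E:
1: √((-1.872·111.32)² + (-1.416·88.21)²) = √(43426.82555 + 15601.34896) = 242.957 km
2: √((0.770·111.32)² + (0.356·88.21)²) = √(7347.30123 + 986.13334) = 91.288 km
3: √((0.354·111.32)² + (0.490·88.21)²) = √(1552.93372 + 1868.21908) = 58.491 km
4: √((-0.116·111.32)² + (-0.254·88.21)²) = √(166.74867 + 501.99926) = 25.860 km
5: √((-1.244·111.32)² + (0.099·88.21)²) = √(19177.28648 + 76.26162) = 138.757 km
6: √((-0.309·111.32)² + (-1.295·88.21)²) = √(1183.21415 + 13048.93840) = 119.299 km
7: √((-0.527·111.32)² + (-0.847·88.21)²) = √(3441.65732 + 5582.16237) = 94.994 km
8: √((-0.450·111.32)² + (-0.049·88.21)²) = √(2509.40884 + 18.68219) = 50.280 km
9: √((0.293·111.32)² + (1.056·88.21)²) = √(1063.85303 + 8676.87779) = 98.695 km
10: √((0.117·111.32)² + (1.084·88.21)²) = √(169.63604 + 9143.11555) = 96.503 km
11: √((-1.098·111.32)² + (-1.153·88.21)²) = √(14940.01645 + 10344.13688) = 159.010 km
Minimum: 4 at 25.860 km.

4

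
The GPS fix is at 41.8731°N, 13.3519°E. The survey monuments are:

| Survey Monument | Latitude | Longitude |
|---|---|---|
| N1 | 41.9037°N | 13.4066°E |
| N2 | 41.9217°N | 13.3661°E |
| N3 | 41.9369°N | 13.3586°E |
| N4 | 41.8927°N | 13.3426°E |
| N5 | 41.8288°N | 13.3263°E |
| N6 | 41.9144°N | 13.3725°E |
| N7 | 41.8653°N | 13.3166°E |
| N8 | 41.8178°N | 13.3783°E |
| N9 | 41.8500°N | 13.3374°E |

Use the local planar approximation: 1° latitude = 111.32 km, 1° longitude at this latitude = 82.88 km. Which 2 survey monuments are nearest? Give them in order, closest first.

N4, N9

Distances from 41.8731°N, 13.3519°E:
N1: √((0.0306·111.32)² + (0.0547·82.88)²) = √(11.603506 + 20.552949) = 5.6707 km
N2: √((0.0486·111.32)² + (0.0142·82.88)²) = √(29.269745 + 1.385084) = 5.5367 km
N3: √((0.0638·111.32)² + (0.0067·82.88)²) = √(50.441472 + 0.308354) = 7.1239 km
N4: √((0.0196·111.32)² + (-0.0093·82.88)²) = √(4.760565 + 0.594108) = 2.3140 km
N5: √((-0.0443·111.32)² + (-0.0256·82.88)²) = √(24.319456 + 4.501730) = 5.3685 km
N6: √((0.0413·111.32)² + (0.0206·82.88)²) = √(21.137153 + 2.914969) = 4.9043 km
N7: √((-0.0078·111.32)² + (-0.0353·82.88)²) = √(0.753938 + 8.559510) = 3.0518 km
N8: √((-0.0553·111.32)² + (0.0264·82.88)²) = √(37.896287 + 4.787484) = 6.5333 km
N9: √((-0.0231·111.32)² + (-0.0145·82.88)²) = √(6.612571 + 1.444227) = 2.8384 km
Sorted: N4 (2.3140 km) < N9 (2.8384 km) < N7 (3.0518 km) < N6 (4.9043 km) < …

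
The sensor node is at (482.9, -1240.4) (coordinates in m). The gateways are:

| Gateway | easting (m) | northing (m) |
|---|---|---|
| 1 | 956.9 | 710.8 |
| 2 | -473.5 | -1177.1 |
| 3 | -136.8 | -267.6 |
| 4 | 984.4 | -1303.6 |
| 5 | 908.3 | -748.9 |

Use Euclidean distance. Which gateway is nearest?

Distances from (482.9, -1240.4):
1: √((474.0)² + (1951.2)²) = √(224676.000 + 3807181.440) = 2007.9 m
2: √((-956.4)² + (63.3)²) = √(914700.960 + 4006.890) = 958.5 m
3: √((-619.7)² + (972.8)²) = √(384028.090 + 946339.840) = 1153.4 m
4: √((501.5)² + (-63.2)²) = √(251502.250 + 3994.240) = 505.5 m
5: √((425.4)² + (491.5)²) = √(180965.160 + 241572.250) = 650.0 m
Minimum: 4 at 505.5 m.

4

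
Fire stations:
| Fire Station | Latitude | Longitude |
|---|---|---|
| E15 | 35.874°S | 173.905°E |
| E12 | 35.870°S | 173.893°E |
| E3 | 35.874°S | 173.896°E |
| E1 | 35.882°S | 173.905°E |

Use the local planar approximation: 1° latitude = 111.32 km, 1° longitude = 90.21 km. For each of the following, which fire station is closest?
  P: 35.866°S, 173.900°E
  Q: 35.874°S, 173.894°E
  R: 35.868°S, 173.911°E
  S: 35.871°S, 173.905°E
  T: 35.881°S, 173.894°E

P at 35.866°S, 173.900°E:
  E15: √((-0.008·111.32)² + (0.005·90.21)²) = √(0.79310 + 0.20345) = 0.998 km
  E12: √((-0.004·111.32)² + (-0.007·90.21)²) = √(0.19827 + 0.39875) = 0.773 km
  E3: √((-0.008·111.32)² + (-0.004·90.21)²) = √(0.79310 + 0.13021) = 0.961 km
  E1: √((-0.016·111.32)² + (0.005·90.21)²) = √(3.17239 + 0.20345) = 1.837 km
  → nearest: E12 (0.773 km)
Q at 35.874°S, 173.894°E:
  E15: √((0.000·111.32)² + (0.011·90.21)²) = √(0.00000 + 0.98468) = 0.992 km
  E12: √((0.004·111.32)² + (-0.001·90.21)²) = √(0.19827 + 0.00814) = 0.454 km
  E3: √((0.000·111.32)² + (0.002·90.21)²) = √(0.00000 + 0.03255) = 0.180 km
  E1: √((-0.008·111.32)² + (0.011·90.21)²) = √(0.79310 + 0.98468) = 1.333 km
  → nearest: E3 (0.180 km)
R at 35.868°S, 173.911°E:
  E15: √((-0.006·111.32)² + (-0.006·90.21)²) = √(0.44612 + 0.29296) = 0.860 km
  E12: √((-0.002·111.32)² + (-0.018·90.21)²) = √(0.04957 + 2.63666) = 1.639 km
  E3: √((-0.006·111.32)² + (-0.015·90.21)²) = √(0.44612 + 1.83101) = 1.509 km
  E1: √((-0.014·111.32)² + (-0.006·90.21)²) = √(2.42886 + 0.29296) = 1.650 km
  → nearest: E15 (0.860 km)
S at 35.871°S, 173.905°E:
  E15: √((-0.003·111.32)² + (0.000·90.21)²) = √(0.11153 + 0.00000) = 0.334 km
  E12: √((0.001·111.32)² + (-0.012·90.21)²) = √(0.01239 + 1.17185) = 1.088 km
  E3: √((-0.003·111.32)² + (-0.009·90.21)²) = √(0.11153 + 0.65917) = 0.878 km
  E1: √((-0.011·111.32)² + (0.000·90.21)²) = √(1.49945 + 0.00000) = 1.225 km
  → nearest: E15 (0.334 km)
T at 35.881°S, 173.894°E:
  E15: √((0.007·111.32)² + (0.011·90.21)²) = √(0.60721 + 0.98468) = 1.262 km
  E12: √((0.011·111.32)² + (-0.001·90.21)²) = √(1.49945 + 0.00814) = 1.228 km
  E3: √((0.007·111.32)² + (0.002·90.21)²) = √(0.60721 + 0.03255) = 0.800 km
  E1: √((-0.001·111.32)² + (0.011·90.21)²) = √(0.01239 + 0.98468) = 0.999 km
  → nearest: E3 (0.800 km)

P→E12; Q→E3; R→E15; S→E15; T→E3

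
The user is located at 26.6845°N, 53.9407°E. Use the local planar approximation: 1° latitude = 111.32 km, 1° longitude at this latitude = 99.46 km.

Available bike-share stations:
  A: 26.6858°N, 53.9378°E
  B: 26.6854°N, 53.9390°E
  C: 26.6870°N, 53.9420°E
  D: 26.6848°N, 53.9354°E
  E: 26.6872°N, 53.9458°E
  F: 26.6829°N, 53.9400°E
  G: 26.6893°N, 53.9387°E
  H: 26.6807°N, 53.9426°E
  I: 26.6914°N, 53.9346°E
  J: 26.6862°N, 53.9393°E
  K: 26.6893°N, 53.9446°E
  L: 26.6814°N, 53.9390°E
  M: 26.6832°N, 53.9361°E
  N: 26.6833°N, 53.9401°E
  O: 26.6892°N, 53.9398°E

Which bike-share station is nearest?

Distances from 26.6845°N, 53.9407°E:
A: √((0.0013·111.32)² + (-0.0029·99.46)²) = √(0.020943 + 0.083194) = 0.3227 km
B: √((0.0009·111.32)² + (-0.0017·99.46)²) = √(0.010038 + 0.028589) = 0.1965 km
C: √((0.0025·111.32)² + (0.0013·99.46)²) = √(0.077451 + 0.016718) = 0.3069 km
D: √((0.0003·111.32)² + (-0.0053·99.46)²) = √(0.001115 + 0.277874) = 0.5282 km
E: √((0.0027·111.32)² + (0.0051·99.46)²) = √(0.090339 + 0.257299) = 0.5896 km
F: √((-0.0016·111.32)² + (-0.0007·99.46)²) = √(0.031724 + 0.004847) = 0.1912 km
G: √((0.0048·111.32)² + (-0.0020·99.46)²) = √(0.285515 + 0.039569) = 0.5702 km
H: √((-0.0038·111.32)² + (0.0019·99.46)²) = √(0.178943 + 0.035711) = 0.4633 km
I: √((0.0069·111.32)² + (-0.0061·99.46)²) = √(0.589990 + 0.368092) = 0.9788 km
J: √((0.0017·111.32)² + (-0.0014·99.46)²) = √(0.035813 + 0.019389) = 0.2350 km
K: √((0.0048·111.32)² + (0.0039·99.46)²) = √(0.285515 + 0.150462) = 0.6603 km
L: √((-0.0031·111.32)² + (-0.0017·99.46)²) = √(0.119088 + 0.028589) = 0.3843 km
M: √((-0.0013·111.32)² + (-0.0046·99.46)²) = √(0.020943 + 0.209321) = 0.4799 km
N: √((-0.0012·111.32)² + (-0.0006·99.46)²) = √(0.017845 + 0.003561) = 0.1463 km
O: √((0.0047·111.32)² + (-0.0009·99.46)²) = √(0.273742 + 0.008013) = 0.5308 km
Minimum: N at 0.1463 km.

N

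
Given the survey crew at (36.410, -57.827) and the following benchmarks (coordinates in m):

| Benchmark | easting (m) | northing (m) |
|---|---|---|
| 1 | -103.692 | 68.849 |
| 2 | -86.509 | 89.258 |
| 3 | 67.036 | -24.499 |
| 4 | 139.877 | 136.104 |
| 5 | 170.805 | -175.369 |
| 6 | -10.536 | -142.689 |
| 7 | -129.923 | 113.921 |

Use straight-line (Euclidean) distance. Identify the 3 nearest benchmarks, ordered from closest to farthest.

3, 6, 5

Distances from (36.410, -57.827):
1: 188.879 m
2: 191.685 m
3: 45.263 m
4: 219.806 m
5: 178.544 m
6: 96.982 m
7: 239.090 m
Sorted: 3 (45.263 m) < 6 (96.982 m) < 5 (178.544 m) < 1 (188.879 m) < 2 (191.685 m) < …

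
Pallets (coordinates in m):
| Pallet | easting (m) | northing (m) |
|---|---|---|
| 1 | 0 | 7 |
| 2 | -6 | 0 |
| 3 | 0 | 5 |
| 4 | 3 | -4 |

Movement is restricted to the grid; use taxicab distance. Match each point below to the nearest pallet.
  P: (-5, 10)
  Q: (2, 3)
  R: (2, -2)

P→1; Q→3; R→4

P at (-5, 10):
  1: 8 m
  2: 11 m
  3: 10 m
  4: 22 m
  → nearest: 1 (8 m)
Q at (2, 3):
  1: 6 m
  2: 11 m
  3: 4 m
  4: 8 m
  → nearest: 3 (4 m)
R at (2, -2):
  1: 11 m
  2: 10 m
  3: 9 m
  4: 3 m
  → nearest: 4 (3 m)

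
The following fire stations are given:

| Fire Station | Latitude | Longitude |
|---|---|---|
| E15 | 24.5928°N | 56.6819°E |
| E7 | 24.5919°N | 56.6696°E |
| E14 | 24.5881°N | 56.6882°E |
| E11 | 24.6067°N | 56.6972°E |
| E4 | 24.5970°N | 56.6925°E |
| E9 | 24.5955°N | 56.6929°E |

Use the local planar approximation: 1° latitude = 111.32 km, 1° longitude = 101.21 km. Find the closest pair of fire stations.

E4 and E9

Pairwise distances:
E15–E7: √((-0.0009·111.32)² + (-0.0123·101.21)²) = √(0.010038 + 1.549734) = 1.2489 km
E15–E14: √((-0.0047·111.32)² + (0.0063·101.21)²) = √(0.273742 + 0.406563) = 0.8248 km
E15–E11: √((0.0139·111.32)² + (0.0153·101.21)²) = √(2.394286 + 2.397893) = 2.1891 km
E15–E4: √((0.0042·111.32)² + (0.0106·101.21)²) = √(0.218597 + 1.150956) = 1.1703 km
E15–E9: √((0.0027·111.32)² + (0.0110·101.21)²) = √(0.090339 + 1.239459) = 1.1532 km
E7–E14: √((-0.0038·111.32)² + (0.0186·101.21)²) = √(0.178943 + 3.543829) = 1.9294 km
E7–E11: √((0.0148·111.32)² + (0.0276·101.21)²) = √(2.714375 + 7.803061) = 3.2431 km
E7–E4: √((0.0051·111.32)² + (0.0229·101.21)²) = √(0.322320 + 5.371775) = 2.3862 km
E7–E9: √((0.0036·111.32)² + (0.0233·101.21)²) = √(0.160602 + 5.561074) = 2.3920 km
E14–E11: √((0.0186·111.32)² + (0.0090·101.21)²) = √(4.287186 + 0.829721) = 2.2621 km
E14–E4: √((0.0089·111.32)² + (0.0043·101.21)²) = √(0.981582 + 0.189402) = 1.0821 km
E14–E9: √((0.0074·111.32)² + (0.0047·101.21)²) = √(0.678594 + 0.226278) = 0.9512 km
E11–E4: √((-0.0097·111.32)² + (-0.0047·101.21)²) = √(1.165977 + 0.226278) = 1.1799 km
E11–E9: √((-0.0112·111.32)² + (-0.0043·101.21)²) = √(1.554470 + 0.189402) = 1.3206 km
E4–E9: √((-0.0015·111.32)² + (0.0004·101.21)²) = √(0.027882 + 0.001639) = 0.1718 km
Closest pair: E4–E9 at 0.1718 km.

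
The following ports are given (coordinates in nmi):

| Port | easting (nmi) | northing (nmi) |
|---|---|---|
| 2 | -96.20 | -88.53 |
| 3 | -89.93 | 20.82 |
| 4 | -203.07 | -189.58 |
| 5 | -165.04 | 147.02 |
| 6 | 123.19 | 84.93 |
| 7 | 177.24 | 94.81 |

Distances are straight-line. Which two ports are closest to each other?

6 and 7

Pairwise distances:
6–7: 54.95 nmi
2–3: 109.53 nmi
3–5: 146.86 nmi
2–4: 147.08 nmi
3–6: 222.55 nmi
3–4: 238.89 nmi
2–5: 245.40 nmi
3–7: 277.23 nmi
2–6: 279.68 nmi
5–6: 294.84 nmi
2–7: 329.22 nmi
4–5: 338.74 nmi
5–7: 346.24 nmi
4–6: 426.38 nmi
4–7: 474.88 nmi
Closest pair: 6–7 at 54.95 nmi.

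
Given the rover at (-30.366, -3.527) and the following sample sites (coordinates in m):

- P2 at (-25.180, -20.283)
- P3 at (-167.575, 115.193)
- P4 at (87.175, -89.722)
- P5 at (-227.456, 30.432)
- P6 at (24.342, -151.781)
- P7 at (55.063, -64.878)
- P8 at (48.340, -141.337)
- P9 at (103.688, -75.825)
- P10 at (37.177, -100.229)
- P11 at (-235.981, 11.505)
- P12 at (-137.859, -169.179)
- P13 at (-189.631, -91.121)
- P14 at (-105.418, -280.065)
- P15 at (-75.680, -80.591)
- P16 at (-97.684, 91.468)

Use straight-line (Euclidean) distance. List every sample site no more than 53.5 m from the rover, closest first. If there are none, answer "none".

Distances from (-30.366, -3.527):
P2: √((5.186)² + (-16.756)²) = √(26.89460 + 280.76354) = 17.540 m
P3: √((-137.209)² + (118.720)²) = √(18826.30968 + 14094.43840) = 181.441 m
P4: √((117.541)² + (-86.195)²) = √(13815.88668 + 7429.57802) = 145.758 m
P5: √((-197.090)² + (33.959)²) = √(38844.46810 + 1153.21368) = 199.994 m
P6: √((54.708)² + (-148.254)²) = √(2992.96526 + 21979.24852) = 158.026 m
P7: √((85.429)² + (-61.351)²) = √(7298.11404 + 3763.94520) = 105.176 m
P8: √((78.706)² + (-137.810)²) = √(6194.63444 + 18991.59610) = 158.702 m
P9: √((134.054)² + (-72.298)²) = √(17970.47492 + 5227.00080) = 152.307 m
P10: √((67.543)² + (-96.702)²) = √(4562.05685 + 9351.27680) = 117.955 m
P11: √((-205.615)² + (15.032)²) = √(42277.52823 + 225.96102) = 206.164 m
P12: √((-107.493)² + (-165.652)²) = √(11554.74505 + 27440.58510) = 197.472 m
P13: √((-159.265)² + (-87.594)²) = √(25365.34022 + 7672.70884) = 181.764 m
P14: √((-75.052)² + (-276.538)²) = √(5632.80270 + 76473.26544) = 286.542 m
P15: √((-45.314)² + (-77.064)²) = √(2053.35860 + 5938.86010) = 89.399 m
P16: √((-67.318)² + (94.995)²) = √(4531.71312 + 9024.05003) = 116.429 m
Threshold 53.5 m: P2 (17.540 m) is within range.

P2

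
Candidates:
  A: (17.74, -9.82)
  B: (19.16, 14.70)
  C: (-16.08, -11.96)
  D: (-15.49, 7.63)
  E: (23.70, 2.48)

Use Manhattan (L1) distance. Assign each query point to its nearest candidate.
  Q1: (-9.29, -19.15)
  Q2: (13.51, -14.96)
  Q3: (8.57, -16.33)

Q1→C; Q2→A; Q3→A

Q1 at (-9.29, -19.15):
  A: |27.03| + |9.33| = 27.03 + 9.33 = 36.36
  B: |28.45| + |33.85| = 28.45 + 33.85 = 62.30
  C: |-6.79| + |7.19| = 6.79 + 7.19 = 13.98
  D: |-6.20| + |26.78| = 6.20 + 26.78 = 32.98
  E: |32.99| + |21.63| = 32.99 + 21.63 = 54.62
  → nearest: C (13.98)
Q2 at (13.51, -14.96):
  A: |4.23| + |5.14| = 4.23 + 5.14 = 9.37
  B: |5.65| + |29.66| = 5.65 + 29.66 = 35.31
  C: |-29.59| + |3.00| = 29.59 + 3.00 = 32.59
  D: |-29.00| + |22.59| = 29.00 + 22.59 = 51.59
  E: |10.19| + |17.44| = 10.19 + 17.44 = 27.63
  → nearest: A (9.37)
Q3 at (8.57, -16.33):
  A: |9.17| + |6.51| = 9.17 + 6.51 = 15.68
  B: |10.59| + |31.03| = 10.59 + 31.03 = 41.62
  C: |-24.65| + |4.37| = 24.65 + 4.37 = 29.02
  D: |-24.06| + |23.96| = 24.06 + 23.96 = 48.02
  E: |15.13| + |18.81| = 15.13 + 18.81 = 33.94
  → nearest: A (15.68)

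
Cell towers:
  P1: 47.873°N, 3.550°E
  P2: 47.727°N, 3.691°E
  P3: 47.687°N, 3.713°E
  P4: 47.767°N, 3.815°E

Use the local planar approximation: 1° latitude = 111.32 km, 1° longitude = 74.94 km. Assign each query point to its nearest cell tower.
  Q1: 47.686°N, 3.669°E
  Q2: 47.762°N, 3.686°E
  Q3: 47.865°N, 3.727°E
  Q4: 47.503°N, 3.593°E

Q1→P3; Q2→P2; Q3→P4; Q4→P3

Q1 at 47.686°N, 3.669°E:
  P1: √((0.187·111.32)² + (-0.119·74.94)²) = √(433.34083 + 79.52823) = 22.647 km
  P2: √((0.041·111.32)² + (0.022·74.94)²) = √(20.83119 + 2.71815) = 4.853 km
  P3: √((0.001·111.32)² + (0.044·74.94)²) = √(0.01239 + 10.87258) = 3.299 km
  P4: √((0.081·111.32)² + (0.146·74.94)²) = √(81.30485 + 119.71073) = 14.178 km
  → nearest: P3 (3.299 km)
Q2 at 47.762°N, 3.686°E:
  P1: √((0.111·111.32)² + (-0.136·74.94)²) = √(152.68359 + 103.87360) = 16.017 km
  P2: √((-0.035·111.32)² + (0.005·74.94)²) = √(15.18037 + 0.14040) = 3.914 km
  P3: √((-0.075·111.32)² + (0.027·74.94)²) = √(69.70580 + 4.09407) = 8.591 km
  P4: √((0.005·111.32)² + (0.129·74.94)²) = √(0.30980 + 93.45592) = 9.683 km
  → nearest: P2 (3.914 km)
Q3 at 47.865°N, 3.727°E:
  P1: √((0.008·111.32)² + (-0.177·74.94)²) = √(0.79310 + 175.94378) = 13.294 km
  P2: √((-0.138·111.32)² + (-0.036·74.94)²) = √(235.99596 + 7.27834) = 15.597 km
  P3: √((-0.178·111.32)² + (-0.014·74.94)²) = √(392.63264 + 1.10074) = 19.843 km
  P4: √((-0.098·111.32)² + (0.088·74.94)²) = √(119.01414 + 43.49033) = 12.748 km
  → nearest: P4 (12.748 km)
Q4 at 47.503°N, 3.593°E:
  P1: √((0.370·111.32)² + (-0.043·74.94)²) = √(1696.48429 + 10.38399) = 41.314 km
  P2: √((0.224·111.32)² + (0.098·74.94)²) = √(621.78814 + 53.93610) = 25.995 km
  P3: √((0.184·111.32)² + (0.120·74.94)²) = √(419.54837 + 80.87045) = 22.370 km
  P4: √((0.264·111.32)² + (0.222·74.94)²) = √(863.68276 + 276.77912) = 33.771 km
  → nearest: P3 (22.370 km)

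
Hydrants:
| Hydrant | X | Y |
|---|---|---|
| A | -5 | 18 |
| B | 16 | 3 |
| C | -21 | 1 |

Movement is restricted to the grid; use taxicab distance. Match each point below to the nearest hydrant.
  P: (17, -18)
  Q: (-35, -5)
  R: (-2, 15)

P→B; Q→C; R→A

P at (17, -18):
  A: 58
  B: 22
  C: 57
  → nearest: B (22)
Q at (-35, -5):
  A: 53
  B: 59
  C: 20
  → nearest: C (20)
R at (-2, 15):
  A: 6
  B: 30
  C: 33
  → nearest: A (6)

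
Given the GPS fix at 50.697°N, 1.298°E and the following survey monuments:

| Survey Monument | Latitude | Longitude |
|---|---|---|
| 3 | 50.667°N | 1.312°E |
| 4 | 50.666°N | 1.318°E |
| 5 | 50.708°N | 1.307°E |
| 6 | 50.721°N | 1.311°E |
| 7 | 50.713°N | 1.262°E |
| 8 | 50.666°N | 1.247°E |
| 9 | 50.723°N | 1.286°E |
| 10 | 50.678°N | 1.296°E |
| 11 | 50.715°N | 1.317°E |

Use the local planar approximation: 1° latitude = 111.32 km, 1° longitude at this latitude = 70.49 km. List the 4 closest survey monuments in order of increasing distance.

Distances from 50.697°N, 1.298°E:
3: 3.482 km
4: 3.728 km
5: 1.379 km
6: 2.824 km
7: 3.100 km
8: 4.983 km
9: 3.015 km
10: 2.120 km
11: 2.410 km
Sorted: 5 (1.379 km) < 10 (2.120 km) < 11 (2.410 km) < 6 (2.824 km) < 9 (3.015 km) < 7 (3.100 km) < …

5, 10, 11, 6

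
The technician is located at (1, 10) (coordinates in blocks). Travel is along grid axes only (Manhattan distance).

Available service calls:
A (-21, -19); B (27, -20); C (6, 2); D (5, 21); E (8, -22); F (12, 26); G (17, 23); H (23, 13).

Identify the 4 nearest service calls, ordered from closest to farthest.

Distances from (1, 10):
A: |-22| + |-29| = 22 + 29 = 51 blocks
B: |26| + |-30| = 26 + 30 = 56 blocks
C: |5| + |-8| = 5 + 8 = 13 blocks
D: |4| + |11| = 4 + 11 = 15 blocks
E: |7| + |-32| = 7 + 32 = 39 blocks
F: |11| + |16| = 11 + 16 = 27 blocks
G: |16| + |13| = 16 + 13 = 29 blocks
H: |22| + |3| = 22 + 3 = 25 blocks
Sorted: C (13 blocks) < D (15 blocks) < H (25 blocks) < F (27 blocks) < G (29 blocks) < E (39 blocks) < …

C, D, H, F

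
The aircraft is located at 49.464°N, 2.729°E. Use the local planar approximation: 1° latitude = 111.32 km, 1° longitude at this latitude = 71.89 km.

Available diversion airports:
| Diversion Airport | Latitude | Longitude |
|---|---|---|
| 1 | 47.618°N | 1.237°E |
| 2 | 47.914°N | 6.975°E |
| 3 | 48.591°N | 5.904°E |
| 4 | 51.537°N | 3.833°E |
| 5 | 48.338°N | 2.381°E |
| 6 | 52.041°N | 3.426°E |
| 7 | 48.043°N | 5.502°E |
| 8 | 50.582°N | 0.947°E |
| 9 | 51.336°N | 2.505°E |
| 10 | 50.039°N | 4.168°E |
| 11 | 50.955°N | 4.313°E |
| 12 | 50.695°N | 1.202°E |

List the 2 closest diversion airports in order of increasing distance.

10, 5

Distances from 49.464°N, 2.729°E:
1: √((-1.846·111.32)² + (-1.492·71.89)²) = √(42228.90193 + 11504.68186) = 231.805 km
2: √((-1.550·111.32)² + (4.246·71.89)²) = √(29772.12212 + 93174.47340) = 350.637 km
3: √((-0.873·111.32)² + (3.175·71.89)²) = √(9444.41110 + 52098.40488) = 248.078 km
4: √((2.073·111.32)² + (1.104·71.89)²) = √(53253.11291 + 6299.05085) = 244.033 km
5: √((-1.126·111.32)² + (-0.348·71.89)²) = √(15711.69994 + 625.88631) = 127.819 km
6: √((2.577·111.32)² + (0.697·71.89)²) = √(82295.33784 + 2510.74452) = 291.215 km
7: √((-1.421·111.32)² + (2.773·71.89)²) = √(25022.72201 + 39740.80924) = 254.487 km
8: √((1.118·111.32)² + (-1.782·71.89)²) = √(15489.23620 + 16411.65454) = 178.608 km
9: √((1.872·111.32)² + (-0.224·71.89)²) = √(43426.82555 + 259.31820) = 209.012 km
10: √((0.575·111.32)² + (1.439·71.89)²) = √(4097.15208 + 10701.84250) = 121.651 km
11: √((1.491·111.32)² + (1.584·71.89)²) = √(27548.73632 + 12967.23322) = 201.286 km
12: √((1.231·111.32)² + (-1.527·71.89)²) = √(18778.56930 + 12050.77676) = 175.583 km
Sorted: 10 (121.651 km) < 5 (127.819 km) < 12 (175.583 km) < 8 (178.608 km) < …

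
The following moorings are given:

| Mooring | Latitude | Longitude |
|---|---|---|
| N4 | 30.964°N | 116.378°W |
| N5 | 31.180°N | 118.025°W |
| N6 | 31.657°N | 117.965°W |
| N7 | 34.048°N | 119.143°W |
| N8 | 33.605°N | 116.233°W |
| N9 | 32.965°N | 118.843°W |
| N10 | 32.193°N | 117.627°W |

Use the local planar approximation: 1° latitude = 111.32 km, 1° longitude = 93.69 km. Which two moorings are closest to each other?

N5 and N6

Pairwise distances:
N4–N5: √((0.216·111.32)² + (-1.647·93.69)²) = √(578.16780 + 23810.78295) = 156.170 km
N4–N6: √((0.693·111.32)² + (-1.587·93.69)²) = √(5951.31400 + 22107.53552) = 167.508 km
N4–N7: √((3.084·111.32)² + (-2.765·93.69)²) = √(117862.36033 + 67108.37909) = 430.082 km
N4–N8: √((2.641·111.32)² + (0.145·93.69)²) = √(86433.71858 + 184.55358) = 294.310 km
N4–N9: √((2.001·111.32)² + (-2.465·93.69)²) = √(49618.15056 + 53335.98563) = 320.865 km
N4–N10: √((1.229·111.32)² + (-1.249·93.69)²) = √(18717.59996 + 13693.40189) = 180.031 km
N5–N6: √((0.477·111.32)² + (0.060·93.69)²) = √(2819.57177 + 31.60014) = 53.396 km
N5–N7: √((2.868·111.32)² + (-1.118·93.69)²) = √(101930.62551 + 10971.60301) = 336.009 km
N5–N8: √((2.425·111.32)² + (1.792·93.69)²) = √(72873.54240 + 28187.88484) = 317.902 km
N5–N9: √((1.785·111.32)² + (-0.818·93.69)²) = √(39484.15392 + 5873.44742) = 212.973 km
N5–N10: √((1.013·111.32)² + (0.398·93.69)²) = √(12716.43237 + 1390.44118) = 118.772 km
N6–N7: √((2.391·111.32)² + (-1.178·93.69)²) = √(70844.40344 + 12180.83496) = 288.141 km
N6–N8: √((1.948·111.32)² + (1.732·93.69)²) = √(47024.51233 + 26331.90340) = 270.844 km
N6–N9: √((1.308·111.32)² + (-0.878·93.69)²) = √(21201.27032 + 6766.67799) = 167.236 km
N6–N10: √((0.536·111.32)² + (0.338·93.69)²) = √(3560.21294 + 1002.81282) = 67.550 km
N7–N8: √((-0.443·111.32)² + (2.910·93.69)²) = √(2431.94555 + 74331.42452) = 277.062 km
N7–N9: √((-1.083·111.32)² + (0.300·93.69)²) = √(14534.60751 + 790.00345) = 123.793 km
N7–N10: √((-1.855·111.32)² + (1.516·93.69)²) = √(42641.67180 + 20173.66852) = 250.630 km
N8–N9: √((-0.640·111.32)² + (-2.610·93.69)²) = √(5075.82153 + 59795.36105) = 254.698 km
N8–N10: √((-1.412·111.32)² + (-1.394·93.69)²) = √(24706.75956 + 17057.36825) = 204.363 km
N9–N10: √((-0.772·111.32)² + (1.216·93.69)²) = √(7385.51860 + 12979.37044) = 142.706 km
Closest pair: N5–N6 at 53.396 km.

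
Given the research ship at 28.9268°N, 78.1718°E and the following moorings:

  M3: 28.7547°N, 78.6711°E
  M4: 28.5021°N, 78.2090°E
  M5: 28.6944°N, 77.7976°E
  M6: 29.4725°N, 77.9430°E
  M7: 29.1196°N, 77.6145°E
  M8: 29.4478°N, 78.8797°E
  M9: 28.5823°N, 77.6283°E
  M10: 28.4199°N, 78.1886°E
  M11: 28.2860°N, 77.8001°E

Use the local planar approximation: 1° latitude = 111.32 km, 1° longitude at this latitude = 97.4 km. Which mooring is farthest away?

M8

Distances from 28.9268°N, 78.1718°E:
M3: 52.2694 km
M4: 47.4162 km
M5: 44.6955 km
M6: 64.7060 km
M7: 58.3701 km
M8: 90.0986 km
M9: 65.3683 km
M10: 56.4518 km
M11: 79.9951 km
Maximum: M8 at 90.0986 km.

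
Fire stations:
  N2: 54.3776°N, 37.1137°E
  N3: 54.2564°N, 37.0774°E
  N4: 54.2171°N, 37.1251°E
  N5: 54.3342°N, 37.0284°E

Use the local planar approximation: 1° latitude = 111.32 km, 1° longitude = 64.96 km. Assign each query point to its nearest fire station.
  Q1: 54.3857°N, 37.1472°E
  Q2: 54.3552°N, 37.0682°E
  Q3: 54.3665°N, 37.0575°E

Q1→N2; Q2→N5; Q3→N2

Q1 at 54.3857°N, 37.1472°E:
  N2: 2.3556 km
  N3: 15.0910 km
  N4: 18.8234 km
  N5: 9.6137 km
  → nearest: N2 (2.3556 km)
Q2 at 54.3552°N, 37.0682°E:
  N2: 3.8670 km
  N3: 11.0146 km
  N4: 15.8114 km
  N5: 3.4856 km
  → nearest: N5 (3.4856 km)
Q3 at 54.3665°N, 37.0575°E:
  N2: 3.8542 km
  N3: 12.3243 km
  N4: 17.2012 km
  N5: 4.0623 km
  → nearest: N2 (3.8542 km)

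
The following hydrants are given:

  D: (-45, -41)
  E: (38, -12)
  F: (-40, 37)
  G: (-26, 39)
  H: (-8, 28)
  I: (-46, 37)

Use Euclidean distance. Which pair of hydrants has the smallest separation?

Pairwise distances:
D–E: 87.9
D–F: 78.2
D–G: 82.2
D–H: 78.3
D–I: 78.0
E–F: 92.1
E–G: 81.8
E–H: 61.0
E–I: 97.2
F–G: 14.1
F–H: 33.2
F–I: 6.0
G–H: 21.1
G–I: 20.1
H–I: 39.1
Closest pair: F–I at 6.0.

F and I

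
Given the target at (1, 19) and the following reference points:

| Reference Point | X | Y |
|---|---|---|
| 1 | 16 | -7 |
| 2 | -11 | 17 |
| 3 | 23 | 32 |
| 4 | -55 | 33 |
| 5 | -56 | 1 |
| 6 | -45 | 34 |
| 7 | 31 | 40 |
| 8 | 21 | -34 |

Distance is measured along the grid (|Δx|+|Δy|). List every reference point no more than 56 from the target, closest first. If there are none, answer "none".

Distances from (1, 19):
1: 41
2: 14
3: 35
4: 70
5: 75
6: 61
7: 51
8: 73
Threshold 56: 2 (14), 3 (35), 1 (41), 7 (51) are within range.

2, 3, 1, 7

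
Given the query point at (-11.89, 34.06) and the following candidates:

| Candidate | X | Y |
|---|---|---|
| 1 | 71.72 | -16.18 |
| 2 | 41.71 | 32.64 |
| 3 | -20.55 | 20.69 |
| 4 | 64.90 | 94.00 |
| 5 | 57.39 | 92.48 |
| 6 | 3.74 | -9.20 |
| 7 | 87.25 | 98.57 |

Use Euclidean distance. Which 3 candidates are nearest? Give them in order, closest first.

Distances from (-11.89, 34.06):
1: √((83.61)² + (-50.24)²) = √(6990.6321 + 2524.0576) = 97.54
2: √((53.60)² + (-1.42)²) = √(2872.9600 + 2.0164) = 53.62
3: √((-8.66)² + (-13.37)²) = √(74.9956 + 178.7569) = 15.93
4: √((76.79)² + (59.94)²) = √(5896.7041 + 3592.8036) = 97.41
5: √((69.28)² + (58.42)²) = √(4799.7184 + 3412.8964) = 90.62
6: √((15.63)² + (-43.26)²) = √(244.2969 + 1871.4276) = 46.00
7: √((99.14)² + (64.51)²) = √(9828.7396 + 4161.5401) = 118.28
Sorted: 3 (15.93) < 6 (46.00) < 2 (53.62) < 5 (90.62) < 4 (97.41) < …

3, 6, 2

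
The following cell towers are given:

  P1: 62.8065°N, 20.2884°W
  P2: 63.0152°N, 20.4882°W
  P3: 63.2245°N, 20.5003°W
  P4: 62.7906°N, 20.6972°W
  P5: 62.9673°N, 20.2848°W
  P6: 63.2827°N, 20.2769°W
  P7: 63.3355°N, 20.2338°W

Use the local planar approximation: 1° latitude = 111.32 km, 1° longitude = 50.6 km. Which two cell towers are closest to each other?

Pairwise distances:
P6–P7: 6.2692 km
P2–P5: 11.5913 km
P3–P6: 13.0291 km
P1–P5: 17.9012 km
P3–P7: 18.2901 km
P1–P4: 20.7609 km
P2–P3: 23.3073 km
P1–P2: 25.3369 km
P2–P4: 27.1471 km
P4–P5: 28.6770 km
P3–P5: 30.6377 km
P2–P6: 31.6394 km
P5–P6: 35.1126 km
P2–P7: 37.9083 km
P5–P7: 41.0692 km
P1–P3: 47.7511 km
P3–P4: 49.3186 km
P1–P6: 53.0138 km
P4–P6: 58.7640 km
P1–P7: 58.9531 km
P4–P7: 65.0326 km
Closest pair: P6–P7 at 6.2692 km.

P6 and P7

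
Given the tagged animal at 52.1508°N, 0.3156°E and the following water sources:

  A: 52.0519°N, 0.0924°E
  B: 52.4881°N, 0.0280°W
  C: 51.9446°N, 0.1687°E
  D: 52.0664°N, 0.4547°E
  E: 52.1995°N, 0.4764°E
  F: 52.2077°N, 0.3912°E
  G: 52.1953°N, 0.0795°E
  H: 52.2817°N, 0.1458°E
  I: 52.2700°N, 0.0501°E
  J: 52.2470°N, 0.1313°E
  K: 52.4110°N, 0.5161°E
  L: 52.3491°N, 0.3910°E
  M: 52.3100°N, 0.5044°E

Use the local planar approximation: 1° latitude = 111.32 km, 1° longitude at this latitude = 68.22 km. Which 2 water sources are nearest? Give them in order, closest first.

F, E

Distances from 52.1508°N, 0.3156°E:
A: 18.7900 km
B: 44.2642 km
C: 25.0465 km
D: 13.3537 km
E: 12.2363 km
F: 8.1682 km
G: 16.8513 km
H: 18.6151 km
I: 22.4529 km
J: 16.5155 km
K: 32.0326 km
L: 22.6661 km
M: 21.9082 km
Sorted: F (8.1682 km) < E (12.2363 km) < D (13.3537 km) < J (16.5155 km) < …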